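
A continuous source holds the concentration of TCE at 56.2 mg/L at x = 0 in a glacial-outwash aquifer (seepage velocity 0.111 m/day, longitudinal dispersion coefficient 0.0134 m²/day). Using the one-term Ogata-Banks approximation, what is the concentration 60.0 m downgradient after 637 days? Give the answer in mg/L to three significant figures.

55.9 mg/L

For a continuous step input, C/C₀ ≈ ½·erfc((x−vt)/(2√(Dt))).
vt = 0.111 × 637 = 70.707 m and 2√(Dt) = 2√(0.0134 × 637) = 5.843 m.
Argument (x−vt)/(2√(Dt)) = (60.0 − 70.707)/5.843 = -1.832; ½·erfc(-1.832) = 0.9952.
C = 56.2 × 0.9952 = 55.9 mg/L.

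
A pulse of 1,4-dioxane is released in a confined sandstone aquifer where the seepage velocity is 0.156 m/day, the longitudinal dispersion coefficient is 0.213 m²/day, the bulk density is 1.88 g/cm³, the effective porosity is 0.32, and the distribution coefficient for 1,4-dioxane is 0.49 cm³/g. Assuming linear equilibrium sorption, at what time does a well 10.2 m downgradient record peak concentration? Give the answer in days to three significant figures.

222 days

Retardation factor R = 1 + ρ_b·K_d/n = 1 + 1.88 × 0.49/0.32 = 3.879.
Sorption retards both mechanisms: v_R = v/R = 0.04022 m/day, D_R = D/R = 0.05491 m²/day.
Peak time from v_R²t² + 2D_R t − x² = 0: t = (√(D_R² + v_R²x²) − D_R)/v_R².
√(D_R² + v_R²x²) = √(0.05491² + 0.04022² × 10.2²) = 0.4139; v_R² = 0.001618.
t = (0.4139 − 0.05491)/0.001618 = 222 days.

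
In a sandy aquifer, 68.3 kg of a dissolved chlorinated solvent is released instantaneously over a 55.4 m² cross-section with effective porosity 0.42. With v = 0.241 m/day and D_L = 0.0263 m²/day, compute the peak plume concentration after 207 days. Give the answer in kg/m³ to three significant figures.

0.355 kg/m³

The peak of an instantaneous 1D plume sits at x = vt; there the Gaussian factor is 1 and C_max = M/(n_e·A·√(4πDt)), where n_e·A is the pore area the mass is dissolved in.
√(4πDt) = √(4π × 0.0263 × 207) = 8.271 m, so C_max = 68.3/(0.42 × 55.4 × 8.271) = 0.355 kg/m³.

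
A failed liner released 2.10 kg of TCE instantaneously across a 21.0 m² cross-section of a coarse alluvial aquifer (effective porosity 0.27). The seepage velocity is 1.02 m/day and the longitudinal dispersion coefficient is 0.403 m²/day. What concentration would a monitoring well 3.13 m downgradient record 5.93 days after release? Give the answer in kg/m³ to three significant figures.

For an instantaneous plane source, C(x,t) = M/(n_e·A·√(4πDt)) · exp(−(x−vt)²/(4Dt)), with n_e·A the pore (flow) area.
Plume center vt = 1.02 × 5.93 = 6.0486 m, so the well at 3.13 m is 2.9186 m upgradient of the peak.
√(4πDt) = 5.480 m, giving peak height M/(n_e·A·√(4πDt)) = 2.10/(0.27 × 21.0 × 5.480) = 0.06759 kg/m³.
(x−vt)²/(4Dt) = (-2.9186)²/(4 × 0.403 × 5.93) = 0.8911; exp(−0.8911) = 0.4102.
C = 0.06759 × 0.4102 = 0.0277 kg/m³.

0.0277 kg/m³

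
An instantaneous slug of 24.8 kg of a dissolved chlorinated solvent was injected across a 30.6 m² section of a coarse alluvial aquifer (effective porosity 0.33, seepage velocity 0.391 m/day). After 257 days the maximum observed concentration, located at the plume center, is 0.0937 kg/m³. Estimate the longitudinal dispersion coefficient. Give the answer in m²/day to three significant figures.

0.213 m²/day

At the plume center C_max = M/(n_e·A·√(4πDt)), so D = M²/(4πt·(n_e·A·C_max)²).
n_e·A·C_max = 0.33 × 30.6 × 0.0937 = 0.9462 kg/m.
D = 24.8²/(4π × 257 × 0.9462²) = 0.213 m²/day.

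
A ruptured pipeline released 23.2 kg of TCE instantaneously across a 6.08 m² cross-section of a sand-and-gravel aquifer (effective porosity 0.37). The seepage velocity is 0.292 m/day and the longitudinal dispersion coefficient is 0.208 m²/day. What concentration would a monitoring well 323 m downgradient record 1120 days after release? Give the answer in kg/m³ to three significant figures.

0.187 kg/m³

For an instantaneous plane source, C(x,t) = M/(n_e·A·√(4πDt)) · exp(−(x−vt)²/(4Dt)), with n_e·A the pore (flow) area.
Plume center vt = 0.292 × 1120 = 327.04 m, so the well at 323 m is 4.04 m upgradient of the peak.
√(4πDt) = 54.11 m, giving peak height M/(n_e·A·√(4πDt)) = 23.2/(0.37 × 6.08 × 54.11) = 0.1906 kg/m³.
(x−vt)²/(4Dt) = (-4.04)²/(4 × 0.208 × 1120) = 0.01752; exp(−0.01752) = 0.9826.
C = 0.1906 × 0.9826 = 0.187 kg/m³.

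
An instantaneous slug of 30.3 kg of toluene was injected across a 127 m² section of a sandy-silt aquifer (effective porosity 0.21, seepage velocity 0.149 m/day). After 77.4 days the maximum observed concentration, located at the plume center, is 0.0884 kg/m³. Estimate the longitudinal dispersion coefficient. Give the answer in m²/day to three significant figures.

At the plume center C_max = M/(n_e·A·√(4πDt)), so D = M²/(4πt·(n_e·A·C_max)²).
n_e·A·C_max = 0.21 × 127 × 0.0884 = 2.358 kg/m.
D = 30.3²/(4π × 77.4 × 2.358²) = 0.170 m²/day.

0.170 m²/day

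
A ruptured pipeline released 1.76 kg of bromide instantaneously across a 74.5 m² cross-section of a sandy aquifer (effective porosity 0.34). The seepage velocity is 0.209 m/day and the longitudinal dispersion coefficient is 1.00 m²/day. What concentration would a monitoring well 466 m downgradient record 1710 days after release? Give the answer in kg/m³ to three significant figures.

For an instantaneous plane source, C(x,t) = M/(n_e·A·√(4πDt)) · exp(−(x−vt)²/(4Dt)), with n_e·A the pore (flow) area.
Plume center vt = 0.209 × 1710 = 357.39 m, so the well at 466 m is 108.61 m downgradient of the peak.
√(4πDt) = 146.6 m, giving peak height M/(n_e·A·√(4πDt)) = 1.76/(0.34 × 74.5 × 146.6) = 0.0004740 kg/m³.
(x−vt)²/(4Dt) = (108.61)²/(4 × 1.00 × 1710) = 1.725; exp(−1.725) = 0.1782.
C = 0.0004740 × 0.1782 = 8.45e-05 kg/m³.

8.45e-05 kg/m³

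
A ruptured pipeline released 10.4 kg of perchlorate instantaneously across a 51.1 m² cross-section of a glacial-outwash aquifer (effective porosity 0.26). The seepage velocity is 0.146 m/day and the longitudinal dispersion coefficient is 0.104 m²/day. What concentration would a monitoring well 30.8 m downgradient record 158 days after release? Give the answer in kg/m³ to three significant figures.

For an instantaneous plane source, C(x,t) = M/(n_e·A·√(4πDt)) · exp(−(x−vt)²/(4Dt)), with n_e·A the pore (flow) area.
Plume center vt = 0.146 × 158 = 23.068 m, so the well at 30.8 m is 7.732 m downgradient of the peak.
√(4πDt) = 14.37 m, giving peak height M/(n_e·A·√(4πDt)) = 10.4/(0.26 × 51.1 × 14.37) = 0.05447 kg/m³.
(x−vt)²/(4Dt) = (7.732)²/(4 × 0.104 × 158) = 0.9096; exp(−0.9096) = 0.4027.
C = 0.05447 × 0.4027 = 0.0219 kg/m³.

0.0219 kg/m³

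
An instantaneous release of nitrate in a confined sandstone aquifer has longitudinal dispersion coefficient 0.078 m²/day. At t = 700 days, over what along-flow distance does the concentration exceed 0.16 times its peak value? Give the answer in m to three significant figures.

The plume is Gaussian with σ = √(2Dt) = √(2 × 0.078 × 700) = 10.45 m.
C/C_peak = exp(−Δx²/(2σ²)) = 0.16 ⇒ Δx = σ·√(−2 ln 0.16) = 10.45 × 1.914 = 20.00 m.
Width = 2Δx = 40.0 m.

40.0 m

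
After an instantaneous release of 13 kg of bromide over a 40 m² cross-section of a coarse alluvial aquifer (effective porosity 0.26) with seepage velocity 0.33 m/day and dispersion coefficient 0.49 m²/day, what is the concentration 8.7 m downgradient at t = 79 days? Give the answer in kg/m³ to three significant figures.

0.00807 kg/m³

For an instantaneous plane source, C(x,t) = M/(n_e·A·√(4πDt)) · exp(−(x−vt)²/(4Dt)), with n_e·A the pore (flow) area.
Plume center vt = 0.33 × 79 = 26.07 m, so the well at 8.7 m is 17.37 m upgradient of the peak.
√(4πDt) = 22.06 m, giving peak height M/(n_e·A·√(4πDt)) = 13/(0.26 × 40 × 22.06) = 0.05666 kg/m³.
(x−vt)²/(4Dt) = (-17.37)²/(4 × 0.49 × 79) = 1.949; exp(−1.949) = 0.1424.
C = 0.05666 × 0.1424 = 0.00807 kg/m³.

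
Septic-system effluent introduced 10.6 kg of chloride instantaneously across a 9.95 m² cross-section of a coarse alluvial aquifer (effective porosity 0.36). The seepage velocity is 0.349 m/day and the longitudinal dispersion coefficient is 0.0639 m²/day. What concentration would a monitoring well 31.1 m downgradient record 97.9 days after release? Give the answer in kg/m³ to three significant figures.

0.229 kg/m³

For an instantaneous plane source, C(x,t) = M/(n_e·A·√(4πDt)) · exp(−(x−vt)²/(4Dt)), with n_e·A the pore (flow) area.
Plume center vt = 0.349 × 97.9 = 34.1671 m, so the well at 31.1 m is 3.0671 m upgradient of the peak.
√(4πDt) = 8.866 m, giving peak height M/(n_e·A·√(4πDt)) = 10.6/(0.36 × 9.95 × 8.866) = 0.3338 kg/m³.
(x−vt)²/(4Dt) = (-3.0671)²/(4 × 0.0639 × 97.9) = 0.3759; exp(−0.3759) = 0.6867.
C = 0.3338 × 0.6867 = 0.229 kg/m³.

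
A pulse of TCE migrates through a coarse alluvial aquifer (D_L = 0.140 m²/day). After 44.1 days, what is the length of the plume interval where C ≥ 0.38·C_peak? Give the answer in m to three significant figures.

The plume is Gaussian with σ = √(2Dt) = √(2 × 0.140 × 44.1) = 3.514 m.
C/C_peak = exp(−Δx²/(2σ²)) = 0.38 ⇒ Δx = σ·√(−2 ln 0.38) = 3.514 × 1.391 = 4.888 m.
Width = 2Δx = 9.78 m.

9.78 m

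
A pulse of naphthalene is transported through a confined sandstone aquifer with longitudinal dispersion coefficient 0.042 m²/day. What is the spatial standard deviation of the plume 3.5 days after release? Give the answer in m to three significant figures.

Dispersive spreading gives a Gaussian with σ² = 2Dt; advection only shifts the center.
σ = √(2 × 0.042 × 3.5) = 0.542 m.

0.542 m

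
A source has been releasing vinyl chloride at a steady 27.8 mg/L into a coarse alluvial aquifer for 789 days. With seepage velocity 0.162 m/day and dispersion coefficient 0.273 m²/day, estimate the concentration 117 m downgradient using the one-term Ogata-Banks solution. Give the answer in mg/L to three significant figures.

19.4 mg/L

For a continuous step input, C/C₀ ≈ ½·erfc((x−vt)/(2√(Dt))).
vt = 0.162 × 789 = 127.818 m and 2√(Dt) = 2√(0.273 × 789) = 29.35 m.
Argument (x−vt)/(2√(Dt)) = (117 − 127.818)/29.35 = -0.3686; ½·erfc(-0.3686) = 0.6989.
C = 27.8 × 0.6989 = 19.4 mg/L.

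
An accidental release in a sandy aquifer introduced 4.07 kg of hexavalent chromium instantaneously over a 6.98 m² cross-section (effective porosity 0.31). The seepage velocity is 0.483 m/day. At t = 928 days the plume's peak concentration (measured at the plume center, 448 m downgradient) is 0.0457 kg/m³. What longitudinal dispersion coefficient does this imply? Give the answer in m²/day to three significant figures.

At the plume center C_max = M/(n_e·A·√(4πDt)), so D = M²/(4πt·(n_e·A·C_max)²).
n_e·A·C_max = 0.31 × 6.98 × 0.0457 = 0.09889 kg/m.
D = 4.07²/(4π × 928 × 0.09889²) = 0.145 m²/day.

0.145 m²/day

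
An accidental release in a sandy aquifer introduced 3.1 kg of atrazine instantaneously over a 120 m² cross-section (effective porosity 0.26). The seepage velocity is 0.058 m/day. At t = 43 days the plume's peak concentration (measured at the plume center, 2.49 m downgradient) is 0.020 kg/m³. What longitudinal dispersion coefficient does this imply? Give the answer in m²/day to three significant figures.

0.0457 m²/day

At the plume center C_max = M/(n_e·A·√(4πDt)), so D = M²/(4πt·(n_e·A·C_max)²).
n_e·A·C_max = 0.26 × 120 × 0.020 = 0.6240 kg/m.
D = 3.1²/(4π × 43 × 0.6240²) = 0.0457 m²/day.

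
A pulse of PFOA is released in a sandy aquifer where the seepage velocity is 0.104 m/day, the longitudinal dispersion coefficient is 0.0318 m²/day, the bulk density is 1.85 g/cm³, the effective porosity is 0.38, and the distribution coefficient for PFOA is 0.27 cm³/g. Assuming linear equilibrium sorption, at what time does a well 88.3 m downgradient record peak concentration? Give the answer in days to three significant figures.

Retardation factor R = 1 + ρ_b·K_d/n = 1 + 1.85 × 0.27/0.38 = 2.314.
Sorption retards both mechanisms: v_R = v/R = 0.04494 m/day, D_R = D/R = 0.01374 m²/day.
Peak time from v_R²t² + 2D_R t − x² = 0: t = (√(D_R² + v_R²x²) − D_R)/v_R².
√(D_R² + v_R²x²) = √(0.01374² + 0.04494² × 88.3²) = 3.968; v_R² = 0.002020.
t = (3.968 − 0.01374)/0.002020 = 1960 days.

1960 days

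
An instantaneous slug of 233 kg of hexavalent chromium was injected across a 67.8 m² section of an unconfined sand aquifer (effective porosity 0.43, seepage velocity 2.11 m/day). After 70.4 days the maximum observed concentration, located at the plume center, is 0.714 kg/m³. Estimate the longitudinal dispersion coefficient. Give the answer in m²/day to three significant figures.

0.142 m²/day

At the plume center C_max = M/(n_e·A·√(4πDt)), so D = M²/(4πt·(n_e·A·C_max)²).
n_e·A·C_max = 0.43 × 67.8 × 0.714 = 20.82 kg/m.
D = 233²/(4π × 70.4 × 20.82²) = 0.142 m²/day.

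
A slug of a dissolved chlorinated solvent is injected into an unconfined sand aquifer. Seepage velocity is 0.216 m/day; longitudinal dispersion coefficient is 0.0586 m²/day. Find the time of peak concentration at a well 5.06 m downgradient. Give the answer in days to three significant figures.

For the 1D instantaneous-source solution, setting ∂C/∂t = 0 at fixed x gives v²t² + 2Dt − x² = 0, so t = (√(D² + v²x²) − D)/v².
√(D² + v²x²) = √(0.0586² + 0.216² × 5.06²) = 1.095; v² = 0.046656.
t = (1.095 − 0.0586)/0.046656 = 22.2 days (vs. the pure-advection estimate x/v = 23.4 d).

22.2 days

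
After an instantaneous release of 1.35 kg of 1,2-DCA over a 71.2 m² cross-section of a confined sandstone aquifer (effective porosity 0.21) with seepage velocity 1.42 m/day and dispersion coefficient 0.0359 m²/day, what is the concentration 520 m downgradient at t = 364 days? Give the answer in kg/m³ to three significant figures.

For an instantaneous plane source, C(x,t) = M/(n_e·A·√(4πDt)) · exp(−(x−vt)²/(4Dt)), with n_e·A the pore (flow) area.
Plume center vt = 1.42 × 364 = 516.88 m, so the well at 520 m is 3.12 m downgradient of the peak.
√(4πDt) = 12.81 m, giving peak height M/(n_e·A·√(4πDt)) = 1.35/(0.21 × 71.2 × 12.81) = 0.007048 kg/m³.
(x−vt)²/(4Dt) = (3.12)²/(4 × 0.0359 × 364) = 0.1862; exp(−0.1862) = 0.8301.
C = 0.007048 × 0.8301 = 0.00585 kg/m³.

0.00585 kg/m³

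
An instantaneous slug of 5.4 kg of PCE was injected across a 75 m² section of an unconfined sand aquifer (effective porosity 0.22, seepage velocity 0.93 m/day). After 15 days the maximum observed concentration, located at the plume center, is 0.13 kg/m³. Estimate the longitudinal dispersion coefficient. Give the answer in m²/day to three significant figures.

At the plume center C_max = M/(n_e·A·√(4πDt)), so D = M²/(4πt·(n_e·A·C_max)²).
n_e·A·C_max = 0.22 × 75 × 0.13 = 2.145 kg/m.
D = 5.4²/(4π × 15 × 2.145²) = 0.0336 m²/day.

0.0336 m²/day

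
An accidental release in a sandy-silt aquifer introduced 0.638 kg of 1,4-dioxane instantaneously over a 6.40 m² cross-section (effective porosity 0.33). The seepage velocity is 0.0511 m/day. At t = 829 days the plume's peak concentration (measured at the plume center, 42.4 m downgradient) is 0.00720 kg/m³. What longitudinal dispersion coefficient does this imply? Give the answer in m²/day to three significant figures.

0.169 m²/day

At the plume center C_max = M/(n_e·A·√(4πDt)), so D = M²/(4πt·(n_e·A·C_max)²).
n_e·A·C_max = 0.33 × 6.40 × 0.00720 = 0.01521 kg/m.
D = 0.638²/(4π × 829 × 0.01521²) = 0.169 m²/day.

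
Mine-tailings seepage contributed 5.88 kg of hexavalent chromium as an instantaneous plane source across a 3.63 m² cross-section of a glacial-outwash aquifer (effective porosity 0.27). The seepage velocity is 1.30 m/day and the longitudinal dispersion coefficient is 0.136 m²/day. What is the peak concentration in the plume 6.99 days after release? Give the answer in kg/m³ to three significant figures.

The peak of an instantaneous 1D plume sits at x = vt; there the Gaussian factor is 1 and C_max = M/(n_e·A·√(4πDt)), where n_e·A is the pore area the mass is dissolved in.
√(4πDt) = √(4π × 0.136 × 6.99) = 3.456 m, so C_max = 5.88/(0.27 × 3.63 × 3.456) = 1.74 kg/m³.

1.74 kg/m³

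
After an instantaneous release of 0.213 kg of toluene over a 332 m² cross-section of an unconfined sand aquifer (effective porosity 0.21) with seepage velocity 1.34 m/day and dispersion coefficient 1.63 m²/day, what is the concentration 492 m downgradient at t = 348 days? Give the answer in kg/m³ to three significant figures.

2.71e-05 kg/m³

For an instantaneous plane source, C(x,t) = M/(n_e·A·√(4πDt)) · exp(−(x−vt)²/(4Dt)), with n_e·A the pore (flow) area.
Plume center vt = 1.34 × 348 = 466.32 m, so the well at 492 m is 25.68 m downgradient of the peak.
√(4πDt) = 84.43 m, giving peak height M/(n_e·A·√(4πDt)) = 0.213/(0.21 × 332 × 84.43) = 3.618e-05 kg/m³.
(x−vt)²/(4Dt) = (25.68)²/(4 × 1.63 × 348) = 0.2906; exp(−0.2906) = 0.7478.
C = 3.618e-05 × 0.7478 = 2.71e-05 kg/m³.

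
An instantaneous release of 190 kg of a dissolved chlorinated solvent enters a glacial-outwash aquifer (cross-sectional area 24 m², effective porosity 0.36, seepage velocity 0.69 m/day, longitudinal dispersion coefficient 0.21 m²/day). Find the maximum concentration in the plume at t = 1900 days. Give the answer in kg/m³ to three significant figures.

The peak of an instantaneous 1D plume sits at x = vt; there the Gaussian factor is 1 and C_max = M/(n_e·A·√(4πDt)), where n_e·A is the pore area the mass is dissolved in.
√(4πDt) = √(4π × 0.21 × 1900) = 70.81 m, so C_max = 190/(0.36 × 24 × 70.81) = 0.311 kg/m³.

0.311 kg/m³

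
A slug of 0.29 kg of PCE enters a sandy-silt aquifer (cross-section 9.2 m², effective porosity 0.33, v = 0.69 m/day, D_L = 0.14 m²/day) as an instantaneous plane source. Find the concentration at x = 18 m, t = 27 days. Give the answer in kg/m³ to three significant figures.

For an instantaneous plane source, C(x,t) = M/(n_e·A·√(4πDt)) · exp(−(x−vt)²/(4Dt)), with n_e·A the pore (flow) area.
Plume center vt = 0.69 × 27 = 18.63 m, so the well at 18 m is 0.63 m upgradient of the peak.
√(4πDt) = 6.892 m, giving peak height M/(n_e·A·√(4πDt)) = 0.29/(0.33 × 9.2 × 6.892) = 0.01386 kg/m³.
(x−vt)²/(4Dt) = (-0.63)²/(4 × 0.14 × 27) = 0.02625; exp(−0.02625) = 0.9741.
C = 0.01386 × 0.9741 = 0.0135 kg/m³.

0.0135 kg/m³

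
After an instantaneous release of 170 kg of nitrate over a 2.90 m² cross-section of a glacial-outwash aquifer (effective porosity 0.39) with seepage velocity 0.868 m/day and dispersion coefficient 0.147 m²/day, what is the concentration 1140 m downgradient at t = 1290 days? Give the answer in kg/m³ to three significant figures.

For an instantaneous plane source, C(x,t) = M/(n_e·A·√(4πDt)) · exp(−(x−vt)²/(4Dt)), with n_e·A the pore (flow) area.
Plume center vt = 0.868 × 1290 = 1119.72 m, so the well at 1140 m is 20.28 m downgradient of the peak.
√(4πDt) = 48.82 m, giving peak height M/(n_e·A·√(4πDt)) = 170/(0.39 × 2.90 × 48.82) = 3.079 kg/m³.
(x−vt)²/(4Dt) = (20.28)²/(4 × 0.147 × 1290) = 0.5422; exp(−0.5422) = 0.5815.
C = 3.079 × 0.5815 = 1.79 kg/m³.

1.79 kg/m³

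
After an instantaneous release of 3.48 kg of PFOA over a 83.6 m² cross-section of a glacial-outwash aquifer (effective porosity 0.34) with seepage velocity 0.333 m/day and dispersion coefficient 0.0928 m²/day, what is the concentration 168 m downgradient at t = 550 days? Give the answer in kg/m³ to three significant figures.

For an instantaneous plane source, C(x,t) = M/(n_e·A·√(4πDt)) · exp(−(x−vt)²/(4Dt)), with n_e·A the pore (flow) area.
Plume center vt = 0.333 × 550 = 183.15 m, so the well at 168 m is 15.15 m upgradient of the peak.
√(4πDt) = 25.33 m, giving peak height M/(n_e·A·√(4πDt)) = 3.48/(0.34 × 83.6 × 25.33) = 0.004833 kg/m³.
(x−vt)²/(4Dt) = (-15.15)²/(4 × 0.0928 × 550) = 1.124; exp(−1.124) = 0.3250.
C = 0.004833 × 0.3250 = 0.00157 kg/m³.

0.00157 kg/m³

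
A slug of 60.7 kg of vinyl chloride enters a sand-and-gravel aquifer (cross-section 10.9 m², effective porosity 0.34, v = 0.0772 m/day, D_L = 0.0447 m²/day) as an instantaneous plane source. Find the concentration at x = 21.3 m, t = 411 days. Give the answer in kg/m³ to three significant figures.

0.245 kg/m³

For an instantaneous plane source, C(x,t) = M/(n_e·A·√(4πDt)) · exp(−(x−vt)²/(4Dt)), with n_e·A the pore (flow) area.
Plume center vt = 0.0772 × 411 = 31.7292 m, so the well at 21.3 m is 10.4292 m upgradient of the peak.
√(4πDt) = 15.19 m, giving peak height M/(n_e·A·√(4πDt)) = 60.7/(0.34 × 10.9 × 15.19) = 1.078 kg/m³.
(x−vt)²/(4Dt) = (-10.4292)²/(4 × 0.0447 × 411) = 1.480; exp(−1.480) = 0.2276.
C = 1.078 × 0.2276 = 0.245 kg/m³.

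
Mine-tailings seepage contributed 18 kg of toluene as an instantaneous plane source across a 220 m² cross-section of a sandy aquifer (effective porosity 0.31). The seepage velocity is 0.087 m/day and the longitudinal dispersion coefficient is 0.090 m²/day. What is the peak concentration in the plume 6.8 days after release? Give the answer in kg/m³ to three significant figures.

The peak of an instantaneous 1D plume sits at x = vt; there the Gaussian factor is 1 and C_max = M/(n_e·A·√(4πDt)), where n_e·A is the pore area the mass is dissolved in.
√(4πDt) = √(4π × 0.090 × 6.8) = 2.773 m, so C_max = 18/(0.31 × 220 × 2.773) = 0.0952 kg/m³.

0.0952 kg/m³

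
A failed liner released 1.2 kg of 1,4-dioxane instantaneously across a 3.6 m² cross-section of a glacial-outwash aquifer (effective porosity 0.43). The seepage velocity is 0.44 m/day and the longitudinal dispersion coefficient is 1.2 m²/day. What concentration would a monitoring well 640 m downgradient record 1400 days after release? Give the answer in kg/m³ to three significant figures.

0.00490 kg/m³

For an instantaneous plane source, C(x,t) = M/(n_e·A·√(4πDt)) · exp(−(x−vt)²/(4Dt)), with n_e·A the pore (flow) area.
Plume center vt = 0.44 × 1400 = 616 m, so the well at 640 m is 24 m downgradient of the peak.
√(4πDt) = 145.3 m, giving peak height M/(n_e·A·√(4πDt)) = 1.2/(0.43 × 3.6 × 145.3) = 0.005335 kg/m³.
(x−vt)²/(4Dt) = (24)²/(4 × 1.2 × 1400) = 0.08571; exp(−0.08571) = 0.9179.
C = 0.005335 × 0.9179 = 0.00490 kg/m³.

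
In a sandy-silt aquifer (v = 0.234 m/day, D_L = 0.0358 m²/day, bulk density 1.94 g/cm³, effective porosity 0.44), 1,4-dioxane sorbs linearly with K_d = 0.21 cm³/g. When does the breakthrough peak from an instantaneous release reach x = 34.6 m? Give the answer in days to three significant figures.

Retardation factor R = 1 + ρ_b·K_d/n = 1 + 1.94 × 0.21/0.44 = 1.926.
Sorption retards both mechanisms: v_R = v/R = 0.1215 m/day, D_R = D/R = 0.01859 m²/day.
Peak time from v_R²t² + 2D_R t − x² = 0: t = (√(D_R² + v_R²x²) − D_R)/v_R².
√(D_R² + v_R²x²) = √(0.01859² + 0.1215² × 34.6²) = 4.204; v_R² = 0.01476.
t = (4.204 − 0.01859)/0.01476 = 284 days.

284 days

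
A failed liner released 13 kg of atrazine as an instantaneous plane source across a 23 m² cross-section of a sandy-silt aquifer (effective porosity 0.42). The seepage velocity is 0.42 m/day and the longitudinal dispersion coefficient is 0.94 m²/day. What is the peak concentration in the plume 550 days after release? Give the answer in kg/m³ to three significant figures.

The peak of an instantaneous 1D plume sits at x = vt; there the Gaussian factor is 1 and C_max = M/(n_e·A·√(4πDt)), where n_e·A is the pore area the mass is dissolved in.
√(4πDt) = √(4π × 0.94 × 550) = 80.60 m, so C_max = 13/(0.42 × 23 × 80.60) = 0.0167 kg/m³.

0.0167 kg/m³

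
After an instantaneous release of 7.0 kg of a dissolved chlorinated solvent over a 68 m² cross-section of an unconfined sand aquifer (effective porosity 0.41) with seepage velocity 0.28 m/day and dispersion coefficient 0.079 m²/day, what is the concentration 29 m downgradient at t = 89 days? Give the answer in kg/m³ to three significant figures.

For an instantaneous plane source, C(x,t) = M/(n_e·A·√(4πDt)) · exp(−(x−vt)²/(4Dt)), with n_e·A the pore (flow) area.
Plume center vt = 0.28 × 89 = 24.92 m, so the well at 29 m is 4.08 m downgradient of the peak.
√(4πDt) = 9.400 m, giving peak height M/(n_e·A·√(4πDt)) = 7.0/(0.41 × 68 × 9.400) = 0.02671 kg/m³.
(x−vt)²/(4Dt) = (4.08)²/(4 × 0.079 × 89) = 0.5919; exp(−0.5919) = 0.5533.
C = 0.02671 × 0.5533 = 0.0148 kg/m³.

0.0148 kg/m³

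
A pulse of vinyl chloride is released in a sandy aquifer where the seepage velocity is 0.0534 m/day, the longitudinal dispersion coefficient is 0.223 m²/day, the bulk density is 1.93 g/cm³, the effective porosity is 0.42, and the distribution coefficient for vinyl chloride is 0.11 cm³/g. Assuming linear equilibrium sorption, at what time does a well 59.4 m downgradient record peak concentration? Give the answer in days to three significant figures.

1560 days

Retardation factor R = 1 + ρ_b·K_d/n = 1 + 1.93 × 0.11/0.42 = 1.505.
Sorption retards both mechanisms: v_R = v/R = 0.03548 m/day, D_R = D/R = 0.1482 m²/day.
Peak time from v_R²t² + 2D_R t − x² = 0: t = (√(D_R² + v_R²x²) − D_R)/v_R².
√(D_R² + v_R²x²) = √(0.1482² + 0.03548² × 59.4²) = 2.113; v_R² = 0.001259.
t = (2.113 − 0.1482)/0.001259 = 1560 days.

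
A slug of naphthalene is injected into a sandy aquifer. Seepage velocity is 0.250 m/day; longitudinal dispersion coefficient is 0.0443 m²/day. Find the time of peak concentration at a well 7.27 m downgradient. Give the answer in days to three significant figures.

For the 1D instantaneous-source solution, setting ∂C/∂t = 0 at fixed x gives v²t² + 2Dt − x² = 0, so t = (√(D² + v²x²) − D)/v².
√(D² + v²x²) = √(0.0443² + 0.250² × 7.27²) = 1.818; v² = 0.0625.
t = (1.818 − 0.0443)/0.0625 = 28.4 days (vs. the pure-advection estimate x/v = 29.1 d).

28.4 days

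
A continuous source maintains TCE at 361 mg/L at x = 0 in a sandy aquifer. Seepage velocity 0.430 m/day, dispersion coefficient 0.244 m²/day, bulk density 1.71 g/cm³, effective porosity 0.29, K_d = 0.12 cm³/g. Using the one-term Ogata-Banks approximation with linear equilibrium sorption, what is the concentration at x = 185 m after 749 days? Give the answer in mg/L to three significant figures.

Retardation factor R = 1 + ρ_b·K_d/n = 1 + 1.71 × 0.12/0.29 = 1.708.
Sorption retards both mechanisms: v_R = v/R = 0.2518 m/day, D_R = D/R = 0.1429 m²/day.
v_R·t = 0.2518 × 749 = 188.5982 m; 2√(D_R t) = 20.69 m; argument = (185 − 188.5982)/20.69 = -0.1739.
C = C₀ × ½·erfc(-0.1739) = 361 × 0.5971 = 216 mg/L.

216 mg/L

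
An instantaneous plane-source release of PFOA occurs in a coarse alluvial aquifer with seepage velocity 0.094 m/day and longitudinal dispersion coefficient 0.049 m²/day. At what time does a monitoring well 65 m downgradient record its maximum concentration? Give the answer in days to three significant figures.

For the 1D instantaneous-source solution, setting ∂C/∂t = 0 at fixed x gives v²t² + 2Dt − x² = 0, so t = (√(D² + v²x²) − D)/v².
√(D² + v²x²) = √(0.049² + 0.094² × 65²) = 6.110; v² = 0.008836.
t = (6.110 − 0.049)/0.008836 = 686 days (vs. the pure-advection estimate x/v = 691 d).

686 days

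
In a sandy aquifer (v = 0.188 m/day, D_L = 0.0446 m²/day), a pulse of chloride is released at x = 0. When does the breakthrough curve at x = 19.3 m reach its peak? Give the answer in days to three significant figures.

For the 1D instantaneous-source solution, setting ∂C/∂t = 0 at fixed x gives v²t² + 2Dt − x² = 0, so t = (√(D² + v²x²) − D)/v².
√(D² + v²x²) = √(0.0446² + 0.188² × 19.3²) = 3.629; v² = 0.035344.
t = (3.629 − 0.0446)/0.035344 = 101 days (vs. the pure-advection estimate x/v = 103 d).

101 days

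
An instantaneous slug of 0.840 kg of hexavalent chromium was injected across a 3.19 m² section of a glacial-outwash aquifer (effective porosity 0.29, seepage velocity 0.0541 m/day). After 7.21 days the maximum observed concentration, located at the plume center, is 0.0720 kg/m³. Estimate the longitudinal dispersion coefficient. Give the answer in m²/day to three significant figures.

1.76 m²/day

At the plume center C_max = M/(n_e·A·√(4πDt)), so D = M²/(4πt·(n_e·A·C_max)²).
n_e·A·C_max = 0.29 × 3.19 × 0.0720 = 0.06661 kg/m.
D = 0.840²/(4π × 7.21 × 0.06661²) = 1.76 m²/day.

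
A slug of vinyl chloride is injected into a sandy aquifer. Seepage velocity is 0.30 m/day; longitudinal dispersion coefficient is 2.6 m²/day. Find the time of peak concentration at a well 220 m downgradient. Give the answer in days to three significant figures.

For the 1D instantaneous-source solution, setting ∂C/∂t = 0 at fixed x gives v²t² + 2Dt − x² = 0, so t = (√(D² + v²x²) − D)/v².
√(D² + v²x²) = √(2.6² + 0.30² × 220²) = 66.05; v² = 0.09.
t = (66.05 − 2.6)/0.09 = 705 days (vs. the pure-advection estimate x/v = 733 d).

705 days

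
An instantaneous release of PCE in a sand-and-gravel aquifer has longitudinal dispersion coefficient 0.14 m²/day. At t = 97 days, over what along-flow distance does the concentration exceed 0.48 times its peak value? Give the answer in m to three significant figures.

The plume is Gaussian with σ = √(2Dt) = √(2 × 0.14 × 97) = 5.212 m.
C/C_peak = exp(−Δx²/(2σ²)) = 0.48 ⇒ Δx = σ·√(−2 ln 0.48) = 5.212 × 1.212 = 6.317 m.
Width = 2Δx = 12.6 m.

12.6 m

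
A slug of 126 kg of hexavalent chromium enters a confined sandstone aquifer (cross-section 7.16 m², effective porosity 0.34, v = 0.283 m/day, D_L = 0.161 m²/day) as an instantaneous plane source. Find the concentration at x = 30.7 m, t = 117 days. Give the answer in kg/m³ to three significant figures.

For an instantaneous plane source, C(x,t) = M/(n_e·A·√(4πDt)) · exp(−(x−vt)²/(4Dt)), with n_e·A the pore (flow) area.
Plume center vt = 0.283 × 117 = 33.111 m, so the well at 30.7 m is 2.411 m upgradient of the peak.
√(4πDt) = 15.39 m, giving peak height M/(n_e·A·√(4πDt)) = 126/(0.34 × 7.16 × 15.39) = 3.363 kg/m³.
(x−vt)²/(4Dt) = (-2.411)²/(4 × 0.161 × 117) = 0.07715; exp(−0.07715) = 0.9258.
C = 3.363 × 0.9258 = 3.11 kg/m³.

3.11 kg/m³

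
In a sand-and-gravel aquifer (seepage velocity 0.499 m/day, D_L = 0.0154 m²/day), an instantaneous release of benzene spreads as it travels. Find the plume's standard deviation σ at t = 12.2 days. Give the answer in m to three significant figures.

0.613 m

Dispersive spreading gives a Gaussian with σ² = 2Dt; advection only shifts the center.
σ = √(2 × 0.0154 × 12.2) = 0.613 m.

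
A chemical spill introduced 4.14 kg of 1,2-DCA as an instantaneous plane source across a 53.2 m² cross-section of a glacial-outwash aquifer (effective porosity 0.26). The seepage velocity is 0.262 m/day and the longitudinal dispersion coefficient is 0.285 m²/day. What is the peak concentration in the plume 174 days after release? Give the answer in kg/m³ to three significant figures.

The peak of an instantaneous 1D plume sits at x = vt; there the Gaussian factor is 1 and C_max = M/(n_e·A·√(4πDt)), where n_e·A is the pore area the mass is dissolved in.
√(4πDt) = √(4π × 0.285 × 174) = 24.96 m, so C_max = 4.14/(0.26 × 53.2 × 24.96) = 0.0120 kg/m³.

0.0120 kg/m³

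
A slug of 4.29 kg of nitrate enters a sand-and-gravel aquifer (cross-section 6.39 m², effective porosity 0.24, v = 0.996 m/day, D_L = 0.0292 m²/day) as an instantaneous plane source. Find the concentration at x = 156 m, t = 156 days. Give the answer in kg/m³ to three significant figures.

For an instantaneous plane source, C(x,t) = M/(n_e·A·√(4πDt)) · exp(−(x−vt)²/(4Dt)), with n_e·A the pore (flow) area.
Plume center vt = 0.996 × 156 = 155.376 m, so the well at 156 m is 0.624 m downgradient of the peak.
√(4πDt) = 7.566 m, giving peak height M/(n_e·A·√(4πDt)) = 4.29/(0.24 × 6.39 × 7.566) = 0.3697 kg/m³.
(x−vt)²/(4Dt) = (0.624)²/(4 × 0.0292 × 156) = 0.02137; exp(−0.02137) = 0.9789.
C = 0.3697 × 0.9789 = 0.362 kg/m³.

0.362 kg/m³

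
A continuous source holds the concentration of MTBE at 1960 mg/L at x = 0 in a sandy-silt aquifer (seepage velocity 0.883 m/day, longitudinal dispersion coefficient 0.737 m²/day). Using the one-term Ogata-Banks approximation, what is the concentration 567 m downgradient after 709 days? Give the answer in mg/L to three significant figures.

For a continuous step input, C/C₀ ≈ ½·erfc((x−vt)/(2√(Dt))).
vt = 0.883 × 709 = 626.047 m and 2√(Dt) = 2√(0.737 × 709) = 45.72 m.
Argument (x−vt)/(2√(Dt)) = (567 − 626.047)/45.72 = -1.291; ½·erfc(-1.291) = 0.9661.
C = 1960 × 0.9661 = 1890 mg/L.

1890 mg/L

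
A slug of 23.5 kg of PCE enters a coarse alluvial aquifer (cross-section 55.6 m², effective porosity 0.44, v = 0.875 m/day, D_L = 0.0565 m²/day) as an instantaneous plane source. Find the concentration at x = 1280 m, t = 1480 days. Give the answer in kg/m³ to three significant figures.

0.0151 kg/m³

For an instantaneous plane source, C(x,t) = M/(n_e·A·√(4πDt)) · exp(−(x−vt)²/(4Dt)), with n_e·A the pore (flow) area.
Plume center vt = 0.875 × 1480 = 1295 m, so the well at 1280 m is 15 m upgradient of the peak.
√(4πDt) = 32.42 m, giving peak height M/(n_e·A·√(4πDt)) = 23.5/(0.44 × 55.6 × 32.42) = 0.02963 kg/m³.
(x−vt)²/(4Dt) = (-15)²/(4 × 0.0565 × 1480) = 0.6727; exp(−0.6727) = 0.5103.
C = 0.02963 × 0.5103 = 0.0151 kg/m³.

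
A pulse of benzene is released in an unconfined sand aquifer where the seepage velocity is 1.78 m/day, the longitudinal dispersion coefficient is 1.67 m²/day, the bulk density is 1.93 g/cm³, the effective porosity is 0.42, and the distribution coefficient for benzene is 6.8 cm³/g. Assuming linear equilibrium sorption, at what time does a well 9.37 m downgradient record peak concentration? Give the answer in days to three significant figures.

Retardation factor R = 1 + ρ_b·K_d/n = 1 + 1.93 × 6.8/0.42 = 32.25.
Sorption retards both mechanisms: v_R = v/R = 0.05519 m/day, D_R = D/R = 0.05178 m²/day.
Peak time from v_R²t² + 2D_R t − x² = 0: t = (√(D_R² + v_R²x²) − D_R)/v_R².
√(D_R² + v_R²x²) = √(0.05178² + 0.05519² × 9.37²) = 0.5197; v_R² = 0.003046.
t = (0.5197 − 0.05178)/0.003046 = 154 days.

154 days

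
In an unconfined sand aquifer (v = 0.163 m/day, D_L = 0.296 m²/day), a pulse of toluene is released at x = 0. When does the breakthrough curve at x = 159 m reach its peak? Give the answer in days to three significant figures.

964 days

For the 1D instantaneous-source solution, setting ∂C/∂t = 0 at fixed x gives v²t² + 2Dt − x² = 0, so t = (√(D² + v²x²) − D)/v².
√(D² + v²x²) = √(0.296² + 0.163² × 159²) = 25.92; v² = 0.026569.
t = (25.92 − 0.296)/0.026569 = 964 days (vs. the pure-advection estimate x/v = 975 d).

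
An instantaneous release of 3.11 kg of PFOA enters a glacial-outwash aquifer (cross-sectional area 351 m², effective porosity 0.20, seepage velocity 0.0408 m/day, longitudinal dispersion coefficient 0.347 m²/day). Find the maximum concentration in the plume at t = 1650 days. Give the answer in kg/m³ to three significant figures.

0.000522 kg/m³

The peak of an instantaneous 1D plume sits at x = vt; there the Gaussian factor is 1 and C_max = M/(n_e·A·√(4πDt)), where n_e·A is the pore area the mass is dissolved in.
√(4πDt) = √(4π × 0.347 × 1650) = 84.82 m, so C_max = 3.11/(0.20 × 351 × 84.82) = 0.000522 kg/m³.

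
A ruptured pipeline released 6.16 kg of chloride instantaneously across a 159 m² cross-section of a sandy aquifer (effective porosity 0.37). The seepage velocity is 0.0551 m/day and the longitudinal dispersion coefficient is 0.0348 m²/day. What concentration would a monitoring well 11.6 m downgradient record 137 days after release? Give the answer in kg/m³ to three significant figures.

For an instantaneous plane source, C(x,t) = M/(n_e·A·√(4πDt)) · exp(−(x−vt)²/(4Dt)), with n_e·A the pore (flow) area.
Plume center vt = 0.0551 × 137 = 7.5487 m, so the well at 11.6 m is 4.0513 m downgradient of the peak.
√(4πDt) = 7.740 m, giving peak height M/(n_e·A·√(4πDt)) = 6.16/(0.37 × 159 × 7.740) = 0.01353 kg/m³.
(x−vt)²/(4Dt) = (4.0513)²/(4 × 0.0348 × 137) = 0.8607; exp(−0.8607) = 0.4229.
C = 0.01353 × 0.4229 = 0.00572 kg/m³.

0.00572 kg/m³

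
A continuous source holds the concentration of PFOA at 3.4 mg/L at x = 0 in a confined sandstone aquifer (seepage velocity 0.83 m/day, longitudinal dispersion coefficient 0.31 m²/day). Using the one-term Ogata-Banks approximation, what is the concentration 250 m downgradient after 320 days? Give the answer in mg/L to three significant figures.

2.94 mg/L

For a continuous step input, C/C₀ ≈ ½·erfc((x−vt)/(2√(Dt))).
vt = 0.83 × 320 = 265.6 m and 2√(Dt) = 2√(0.31 × 320) = 19.92 m.
Argument (x−vt)/(2√(Dt)) = (250 − 265.6)/19.92 = -0.7831; ½·erfc(-0.7831) = 0.8660.
C = 3.4 × 0.8660 = 2.94 mg/L.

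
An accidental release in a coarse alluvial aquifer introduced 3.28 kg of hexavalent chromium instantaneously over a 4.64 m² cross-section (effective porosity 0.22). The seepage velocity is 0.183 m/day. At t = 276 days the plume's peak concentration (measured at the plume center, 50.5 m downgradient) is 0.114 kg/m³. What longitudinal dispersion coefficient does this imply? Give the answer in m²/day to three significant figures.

0.229 m²/day

At the plume center C_max = M/(n_e·A·√(4πDt)), so D = M²/(4πt·(n_e·A·C_max)²).
n_e·A·C_max = 0.22 × 4.64 × 0.114 = 0.1164 kg/m.
D = 3.28²/(4π × 276 × 0.1164²) = 0.229 m²/day.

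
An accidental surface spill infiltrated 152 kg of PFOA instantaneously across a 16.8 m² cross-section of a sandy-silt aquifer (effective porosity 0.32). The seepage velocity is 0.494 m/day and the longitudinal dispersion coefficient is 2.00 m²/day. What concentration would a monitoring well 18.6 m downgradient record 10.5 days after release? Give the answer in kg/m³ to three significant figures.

0.204 kg/m³

For an instantaneous plane source, C(x,t) = M/(n_e·A·√(4πDt)) · exp(−(x−vt)²/(4Dt)), with n_e·A the pore (flow) area.
Plume center vt = 0.494 × 10.5 = 5.187 m, so the well at 18.6 m is 13.413 m downgradient of the peak.
√(4πDt) = 16.24 m, giving peak height M/(n_e·A·√(4πDt)) = 152/(0.32 × 16.8 × 16.24) = 1.741 kg/m³.
(x−vt)²/(4Dt) = (13.413)²/(4 × 2.00 × 10.5) = 2.142; exp(−2.142) = 0.1174.
C = 1.741 × 0.1174 = 0.204 kg/m³.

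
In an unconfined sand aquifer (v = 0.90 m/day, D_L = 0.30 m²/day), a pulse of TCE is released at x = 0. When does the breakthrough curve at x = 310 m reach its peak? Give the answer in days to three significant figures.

For the 1D instantaneous-source solution, setting ∂C/∂t = 0 at fixed x gives v²t² + 2Dt − x² = 0, so t = (√(D² + v²x²) − D)/v².
√(D² + v²x²) = √(0.30² + 0.90² × 310²) = 279.0; v² = 0.81.
t = (279.0 − 0.30)/0.81 = 344 days (vs. the pure-advection estimate x/v = 344 d).

344 days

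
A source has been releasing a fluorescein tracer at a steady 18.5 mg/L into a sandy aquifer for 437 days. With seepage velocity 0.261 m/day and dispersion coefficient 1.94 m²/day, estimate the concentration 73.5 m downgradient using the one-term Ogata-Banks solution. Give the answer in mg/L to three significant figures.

15.5 mg/L

For a continuous step input, C/C₀ ≈ ½·erfc((x−vt)/(2√(Dt))).
vt = 0.261 × 437 = 114.057 m and 2√(Dt) = 2√(1.94 × 437) = 58.23 m.
Argument (x−vt)/(2√(Dt)) = (73.5 − 114.057)/58.23 = -0.6965; ½·erfc(-0.6965) = 0.8377.
C = 18.5 × 0.8377 = 15.5 mg/L.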